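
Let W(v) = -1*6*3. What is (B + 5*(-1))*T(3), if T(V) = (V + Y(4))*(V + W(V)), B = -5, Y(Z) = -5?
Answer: -300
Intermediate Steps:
W(v) = -18 (W(v) = -6*3 = -18)
T(V) = (-18 + V)*(-5 + V) (T(V) = (V - 5)*(V - 18) = (-5 + V)*(-18 + V) = (-18 + V)*(-5 + V))
(B + 5*(-1))*T(3) = (-5 + 5*(-1))*(90 + 3**2 - 23*3) = (-5 - 5)*(90 + 9 - 69) = -10*30 = -300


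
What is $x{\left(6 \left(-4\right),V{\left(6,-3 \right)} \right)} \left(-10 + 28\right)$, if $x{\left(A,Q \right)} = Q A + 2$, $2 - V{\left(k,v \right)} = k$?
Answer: $1764$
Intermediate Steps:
$V{\left(k,v \right)} = 2 - k$
$x{\left(A,Q \right)} = 2 + A Q$ ($x{\left(A,Q \right)} = A Q + 2 = 2 + A Q$)
$x{\left(6 \left(-4\right),V{\left(6,-3 \right)} \right)} \left(-10 + 28\right) = \left(2 + 6 \left(-4\right) \left(2 - 6\right)\right) \left(-10 + 28\right) = \left(2 - 24 \left(2 - 6\right)\right) 18 = \left(2 - -96\right) 18 = \left(2 + 96\right) 18 = 98 \cdot 18 = 1764$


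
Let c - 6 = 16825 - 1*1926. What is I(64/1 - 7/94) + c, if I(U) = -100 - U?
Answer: 1385661/94 ≈ 14741.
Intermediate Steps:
c = 14905 (c = 6 + (16825 - 1*1926) = 6 + (16825 - 1926) = 6 + 14899 = 14905)
I(64/1 - 7/94) + c = (-100 - (64/1 - 7/94)) + 14905 = (-100 - (64*1 - 7*1/94)) + 14905 = (-100 - (64 - 7/94)) + 14905 = (-100 - 1*6009/94) + 14905 = (-100 - 6009/94) + 14905 = -15409/94 + 14905 = 1385661/94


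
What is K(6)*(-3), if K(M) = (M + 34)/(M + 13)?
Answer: -120/19 ≈ -6.3158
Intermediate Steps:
K(M) = (34 + M)/(13 + M)
K(6)*(-3) = ((34 + 6)/(13 + 6))*(-3) = (40/19)*(-3) = -120/19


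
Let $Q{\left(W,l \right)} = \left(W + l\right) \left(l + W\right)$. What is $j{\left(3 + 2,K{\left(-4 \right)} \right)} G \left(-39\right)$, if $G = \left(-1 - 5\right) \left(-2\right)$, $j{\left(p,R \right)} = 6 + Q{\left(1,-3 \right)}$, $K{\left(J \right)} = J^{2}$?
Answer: $-4680$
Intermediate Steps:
$Q{\left(W,l \right)} = \left(W + l\right)^{2}$ ($Q{\left(W,l \right)} = \left(W + l\right) \left(W + l\right) = \left(W + l\right)^{2}$)
$j{\left(p,R \right)} = 10$ ($j{\left(p,R \right)} = 6 + \left(1 - 3\right)^{2} = 6 + \left(-2\right)^{2} = 6 + 4 = 10$)
$G = 12$ ($G = \left(-6\right) \left(-2\right) = 12$)
$j{\left(3 + 2,K{\left(-4 \right)} \right)} G \left(-39\right) = 10 \cdot 12 \left(-39\right) = 120 \left(-39\right) = -4680$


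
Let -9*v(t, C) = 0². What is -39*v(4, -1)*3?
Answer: 0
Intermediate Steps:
v(t, C) = 0 (v(t, C) = -⅑*0² = -⅑*0 = 0)
-39*v(4, -1)*3 = -39*0*3 = 0*3 = 0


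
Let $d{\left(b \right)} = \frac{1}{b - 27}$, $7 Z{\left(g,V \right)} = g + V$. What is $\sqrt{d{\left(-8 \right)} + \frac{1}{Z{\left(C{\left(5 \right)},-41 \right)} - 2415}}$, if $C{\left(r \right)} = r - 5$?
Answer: $\frac{i \sqrt{10196154010}}{593110} \approx 0.17025 i$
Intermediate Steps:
$C{\left(r \right)} = -5 + r$ ($C{\left(r \right)} = r - 5 = -5 + r$)
$Z{\left(g,V \right)} = \frac{V}{7} + \frac{g}{7}$ ($Z{\left(g,V \right)} = \frac{g + V}{7} = \frac{V + g}{7} = \frac{V}{7} + \frac{g}{7}$)
$d{\left(b \right)} = \frac{1}{-27 + b}$
$\sqrt{d{\left(-8 \right)} + \frac{1}{Z{\left(C{\left(5 \right)},-41 \right)} - 2415}} = \sqrt{\frac{1}{-27 - 8} + \frac{1}{\left(\frac{1}{7} \left(-41\right) + \frac{-5 + 5}{7}\right) - 2415}} = \sqrt{\frac{1}{-35} + \frac{1}{\left(- \frac{41}{7} + \frac{1}{7} \cdot 0\right) - 2415}} = \sqrt{- \frac{1}{35} + \frac{1}{\left(- \frac{41}{7} + 0\right) - 2415}} = \sqrt{- \frac{1}{35} + \frac{1}{- \frac{41}{7} - 2415}} = \sqrt{- \frac{1}{35} + \frac{1}{- \frac{16946}{7}}} = \sqrt{- \frac{1}{35} - \frac{7}{16946}} = \sqrt{- \frac{17191}{593110}} = \frac{i \sqrt{10196154010}}{593110}$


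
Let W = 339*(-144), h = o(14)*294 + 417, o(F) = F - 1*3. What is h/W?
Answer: -1217/16272 ≈ -0.074791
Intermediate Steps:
o(F) = -3 + F (o(F) = F - 3 = -3 + F)
h = 3651 (h = (-3 + 14)*294 + 417 = 11*294 + 417 = 3234 + 417 = 3651)
W = -48816
h/W = 3651/(-48816) = 3651*(-1/48816) = -1217/16272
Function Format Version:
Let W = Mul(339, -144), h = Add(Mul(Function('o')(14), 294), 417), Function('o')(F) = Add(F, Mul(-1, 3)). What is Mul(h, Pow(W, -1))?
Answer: Rational(-1217, 16272) ≈ -0.074791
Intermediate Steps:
Function('o')(F) = Add(-3, F) (Function('o')(F) = Add(F, -3) = Add(-3, F))
h = 3651 (h = Add(Mul(Add(-3, 14), 294), 417) = Add(Mul(11, 294), 417) = Add(3234, 417) = 3651)
W = -48816
Mul(h, Pow(W, -1)) = Mul(3651, Pow(-48816, -1)) = Mul(3651, Rational(-1, 48816)) = Rational(-1217, 16272)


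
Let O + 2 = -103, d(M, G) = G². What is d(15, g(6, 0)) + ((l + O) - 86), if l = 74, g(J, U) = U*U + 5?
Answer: -92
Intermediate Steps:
g(J, U) = 5 + U² (g(J, U) = U² + 5 = 5 + U²)
O = -105 (O = -2 - 103 = -105)
d(15, g(6, 0)) + ((l + O) - 86) = (5 + 0²)² + ((74 - 105) - 86) = (5 + 0)² + (-31 - 86) = 5² - 117 = 25 - 117 = -92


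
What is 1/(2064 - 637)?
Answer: 1/1427 ≈ 0.00070077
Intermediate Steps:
1/(2064 - 637) = 1/1427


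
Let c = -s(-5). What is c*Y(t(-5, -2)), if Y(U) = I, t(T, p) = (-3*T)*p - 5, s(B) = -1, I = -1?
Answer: -1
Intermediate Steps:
t(T, p) = -5 - 3*T*p (t(T, p) = -3*T*p - 5 = -5 - 3*T*p)
Y(U) = -1
c = 1 (c = -1*(-1) = 1)
c*Y(t(-5, -2)) = 1*(-1) = -1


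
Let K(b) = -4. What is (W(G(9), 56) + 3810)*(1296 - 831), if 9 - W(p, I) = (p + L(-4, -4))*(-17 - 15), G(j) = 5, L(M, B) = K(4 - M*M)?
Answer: 1790715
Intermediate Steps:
L(M, B) = -4
W(p, I) = -119 + 32*p (W(p, I) = 9 - (p - 4)*(-17 - 15) = 9 - (-4 + p)*(-32) = 9 - (128 - 32*p) = 9 + (-128 + 32*p) = -119 + 32*p)
(W(G(9), 56) + 3810)*(1296 - 831) = ((-119 + 32*5) + 3810)*(1296 - 831) = ((-119 + 160) + 3810)*465 = (41 + 3810)*465 = 3851*465 = 1790715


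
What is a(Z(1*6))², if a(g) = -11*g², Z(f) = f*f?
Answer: 203233536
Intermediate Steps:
Z(f) = f²
a(Z(1*6))² = (-11*((1*6)²)²)² = (-11*(6²)²)² = (-11*36²)² = (-11*1296)² = (-14256)² = 203233536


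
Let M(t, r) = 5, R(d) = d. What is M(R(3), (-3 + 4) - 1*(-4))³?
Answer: 125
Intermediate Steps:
M(R(3), (-3 + 4) - 1*(-4))³ = 5³ = 125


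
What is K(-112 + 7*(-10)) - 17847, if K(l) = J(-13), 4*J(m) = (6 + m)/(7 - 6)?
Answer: -71395/4 ≈ -17849.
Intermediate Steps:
J(m) = 3/2 + m/4 (J(m) = ((6 + m)/(7 - 6))/4 = ((6 + m)/1)/4 = ((6 + m)*1)/4 = (6 + m)/4 = 3/2 + m/4)
K(l) = -7/4 (K(l) = 3/2 + (¼)*(-13) = 3/2 - 13/4 = -7/4)
K(-112 + 7*(-10)) - 17847 = -7/4 - 17847 = -71395/4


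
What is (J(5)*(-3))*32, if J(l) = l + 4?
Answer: -864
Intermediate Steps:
J(l) = 4 + l
(J(5)*(-3))*32 = ((4 + 5)*(-3))*32 = (9*(-3))*32 = -27*32 = -864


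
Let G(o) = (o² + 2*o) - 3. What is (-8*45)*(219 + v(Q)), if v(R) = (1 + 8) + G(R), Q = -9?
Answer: -103680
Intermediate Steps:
G(o) = -3 + o² + 2*o
v(R) = 6 + R² + 2*R (v(R) = (1 + 8) + (-3 + R² + 2*R) = 9 + (-3 + R² + 2*R) = 6 + R² + 2*R)
(-8*45)*(219 + v(Q)) = (-8*45)*(219 + (6 + (-9)² + 2*(-9))) = -360*(219 + (6 + 81 - 18)) = -360*(219 + 69) = -360*288 = -103680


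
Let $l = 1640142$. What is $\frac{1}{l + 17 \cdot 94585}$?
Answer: $\frac{1}{3248087} \approx 3.0787 \cdot 10^{-7}$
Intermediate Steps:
$\frac{1}{l + 17 \cdot 94585} = \frac{1}{1640142 + 17 \cdot 94585} = \frac{1}{1640142 + 1607945} = \frac{1}{3248087}$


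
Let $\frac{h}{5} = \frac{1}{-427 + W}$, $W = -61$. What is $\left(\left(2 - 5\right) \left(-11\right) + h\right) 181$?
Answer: $\frac{2913919}{488} \approx 5971.1$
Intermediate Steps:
$h = - \frac{5}{488}$ ($h = \frac{5}{-427 - 61} = \frac{5}{-488} = 5 \left(- \frac{1}{488}\right) = - \frac{5}{488} \approx -0.010246$)
$\left(\left(2 - 5\right) \left(-11\right) + h\right) 181 = \left(\left(2 - 5\right) \left(-11\right) - \frac{5}{488}\right) 181 = \left(\left(-3\right) \left(-11\right) - \frac{5}{488}\right) 181 = \left(33 - \frac{5}{488}\right) 181 = \frac{16099}{488} \cdot 181 = \frac{2913919}{488}$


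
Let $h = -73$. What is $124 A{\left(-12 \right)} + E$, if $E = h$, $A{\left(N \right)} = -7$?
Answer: $-941$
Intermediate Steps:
$E = -73$
$124 A{\left(-12 \right)} + E = 124 \left(-7\right) - 73 = -868 - 73 = -941$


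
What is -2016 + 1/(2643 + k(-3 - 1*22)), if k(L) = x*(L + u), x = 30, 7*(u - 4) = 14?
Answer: -4179167/2073 ≈ -2016.0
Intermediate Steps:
u = 6 (u = 4 + (⅐)*14 = 4 + 2 = 6)
k(L) = 180 + 30*L (k(L) = 30*(L + 6) = 30*(6 + L) = 180 + 30*L)
-2016 + 1/(2643 + k(-3 - 1*22)) = -2016 + 1/(2643 + (180 + 30*(-3 - 1*22))) = -2016 + 1/(2643 + (180 + 30*(-3 - 22))) = -2016 + 1/(2643 + (180 + 30*(-25))) = -2016 + 1/(2643 + (180 - 750)) = -2016 + 1/(2643 - 570) = -2016 + 1/2073 = -4179167/2073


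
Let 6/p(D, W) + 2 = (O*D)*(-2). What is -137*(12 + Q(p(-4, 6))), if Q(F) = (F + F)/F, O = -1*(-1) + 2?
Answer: -1918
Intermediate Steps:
O = 3 (O = 1 + 2 = 3)
p(D, W) = 6/(-2 - 6*D) (p(D, W) = 6/(-2 + (3*D)*(-2)) = 6/(-2 - 6*D))
Q(F) = 2 (Q(F) = (2*F)/F = 2)
-137*(12 + Q(p(-4, 6))) = -137*(12 + 2) = -137*14 = -1918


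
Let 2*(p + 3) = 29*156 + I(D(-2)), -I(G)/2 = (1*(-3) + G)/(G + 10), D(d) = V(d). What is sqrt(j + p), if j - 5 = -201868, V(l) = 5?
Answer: I*sqrt(44910930)/15 ≈ 446.77*I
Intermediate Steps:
D(d) = 5
I(G) = -2*(-3 + G)/(10 + G) (I(G) = -2*(1*(-3) + G)/(G + 10) = -2*(-3 + G)/(10 + G))
j = -201863 (j = 5 - 201868 = -201863)
p = 33883/15 (p = -3 + (29*156 + 2*(3 - 1*5)/(10 + 5))/2 = -3 + (4524 + 2*(3 - 5)/15)/2 = -3 + (4524 + 2*(1/15)*(-2))/2 = -3 + (4524 - 4/15)/2 = -3 + (1/2)*(67856/15) = -3 + 33928/15 = 33883/15 ≈ 2258.9)
sqrt(j + p) = sqrt(-201863 + 33883/15) = sqrt(-2994062/15) = I*sqrt(44910930)/15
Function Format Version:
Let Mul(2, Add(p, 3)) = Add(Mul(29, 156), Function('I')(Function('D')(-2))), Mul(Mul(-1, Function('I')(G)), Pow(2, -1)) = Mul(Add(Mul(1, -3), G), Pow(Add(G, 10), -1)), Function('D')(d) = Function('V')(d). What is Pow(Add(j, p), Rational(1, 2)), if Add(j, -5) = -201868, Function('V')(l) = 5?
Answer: Mul(Rational(1, 15), I, Pow(44910930, Rational(1, 2))) ≈ Mul(446.77, I)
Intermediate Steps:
Function('D')(d) = 5
Function('I')(G) = Mul(-2, Pow(Add(10, G), -1), Add(-3, G)) (Function('I')(G) = Mul(-2, Mul(Add(Mul(1, -3), G), Pow(Add(G, 10), -1))) = Mul(-2, Mul(Add(-3, G), Pow(Add(10, G), -1))) = Mul(-2, Mul(Pow(Add(10, G), -1), Add(-3, G))) = Mul(-2, Pow(Add(10, G), -1), Add(-3, G)))
j = -201863 (j = Add(5, -201868) = -201863)
p = Rational(33883, 15) (p = Add(-3, Mul(Rational(1, 2), Add(Mul(29, 156), Mul(2, Pow(Add(10, 5), -1), Add(3, Mul(-1, 5)))))) = Add(-3, Mul(Rational(1, 2), Add(4524, Mul(2, Pow(15, -1), Add(3, -5))))) = Add(-3, Mul(Rational(1, 2), Add(4524, Mul(2, Rational(1, 15), -2)))) = Add(-3, Mul(Rational(1, 2), Add(4524, Rational(-4, 15)))) = Add(-3, Mul(Rational(1, 2), Rational(67856, 15))) = Add(-3, Rational(33928, 15)) = Rational(33883, 15) ≈ 2258.9)
Pow(Add(j, p), Rational(1, 2)) = Pow(Add(-201863, Rational(33883, 15)), Rational(1, 2)) = Pow(Rational(-2994062, 15), Rational(1, 2)) = Mul(Rational(1, 15), I, Pow(44910930, Rational(1, 2)))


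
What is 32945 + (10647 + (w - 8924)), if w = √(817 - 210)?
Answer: 34668 + √607 ≈ 34693.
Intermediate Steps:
w = √607 ≈ 24.637
32945 + (10647 + (w - 8924)) = 32945 + (10647 + (√607 - 8924)) = 32945 + (10647 + (-8924 + √607)) = 32945 + (1723 + √607) = 34668 + √607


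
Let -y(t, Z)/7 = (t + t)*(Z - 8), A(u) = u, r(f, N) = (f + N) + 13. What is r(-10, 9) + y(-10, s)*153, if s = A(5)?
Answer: -64248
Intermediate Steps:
r(f, N) = 13 + N + f (r(f, N) = (N + f) + 13 = 13 + N + f)
s = 5
y(t, Z) = -14*t*(-8 + Z) (y(t, Z) = -7*(t + t)*(Z - 8) = -7*2*t*(-8 + Z) = -14*t*(-8 + Z))
r(-10, 9) + y(-10, s)*153 = (13 + 9 - 10) + (14*(-10)*(8 - 1*5))*153 = 12 + (14*(-10)*(8 - 5))*153 = 12 + (14*(-10)*3)*153 = 12 - 420*153 = 12 - 64260 = -64248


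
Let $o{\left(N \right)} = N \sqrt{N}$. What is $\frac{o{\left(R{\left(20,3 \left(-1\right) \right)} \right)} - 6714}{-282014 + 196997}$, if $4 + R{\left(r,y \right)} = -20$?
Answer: $\frac{2238}{28339} + \frac{16 i \sqrt{6}}{28339} \approx 0.078972 + 0.001383 i$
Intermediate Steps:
$R{\left(r,y \right)} = -24$ ($R{\left(r,y \right)} = -4 - 20 = -24$)
$o{\left(N \right)} = N^{\frac{3}{2}}$
$\frac{o{\left(R{\left(20,3 \left(-1\right) \right)} \right)} - 6714}{-282014 + 196997} = \frac{\left(-24\right)^{\frac{3}{2}} - 6714}{-282014 + 196997} = \frac{- 48 i \sqrt{6} - 6714}{-85017} = \left(-6714 - 48 i \sqrt{6}\right) \left(- \frac{1}{85017}\right) = \frac{2238}{28339} + \frac{16 i \sqrt{6}}{28339}$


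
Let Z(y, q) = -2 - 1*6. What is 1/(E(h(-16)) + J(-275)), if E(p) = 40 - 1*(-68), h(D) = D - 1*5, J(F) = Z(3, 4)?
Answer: 1/100 ≈ 0.010000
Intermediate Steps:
Z(y, q) = -8 (Z(y, q) = -2 - 6 = -8)
J(F) = -8
h(D) = -5 + D (h(D) = D - 5 = -5 + D)
E(p) = 108 (E(p) = 40 + 68 = 108)
1/(E(h(-16)) + J(-275)) = 1/(108 - 8) = 1/100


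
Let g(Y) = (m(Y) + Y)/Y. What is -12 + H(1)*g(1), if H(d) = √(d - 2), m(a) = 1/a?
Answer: -12 + 2*I ≈ -12.0 + 2.0*I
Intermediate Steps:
m(a) = 1/a
H(d) = √(-2 + d)
g(Y) = (Y + 1/Y)/Y (g(Y) = (1/Y + Y)/Y = (Y + 1/Y)/Y)
-12 + H(1)*g(1) = -12 + √(-2 + 1)*(1 + 1⁻²) = -12 + √(-1)*(1 + 1) = -12 + I*2 = -12 + 2*I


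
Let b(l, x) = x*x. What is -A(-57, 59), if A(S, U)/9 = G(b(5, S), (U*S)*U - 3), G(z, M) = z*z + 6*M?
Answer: -84289329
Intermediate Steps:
b(l, x) = x²
G(z, M) = z² + 6*M
A(S, U) = -162 + 9*S⁴ + 54*S*U² (A(S, U) = 9*((S²)² + 6*((U*S)*U - 3)) = 9*(S⁴ + 6*((S*U)*U - 3)) = 9*(S⁴ + 6*(S*U² - 3)) = 9*(S⁴ + 6*(-3 + S*U²)) = 9*(S⁴ + (-18 + 6*S*U²)) = 9*(-18 + S⁴ + 6*S*U²) = -162 + 9*S⁴ + 54*S*U²)
-A(-57, 59) = -(-162 + 9*(-57)⁴ + 54*(-57)*59²) = -(-162 + 9*10556001 + 54*(-57)*3481) = -(-162 + 95004009 - 10714518) = -1*84289329 = -84289329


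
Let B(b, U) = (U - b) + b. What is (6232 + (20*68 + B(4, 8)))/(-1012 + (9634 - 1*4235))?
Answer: 7600/4387 ≈ 1.7324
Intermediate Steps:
B(b, U) = U
(6232 + (20*68 + B(4, 8)))/(-1012 + (9634 - 1*4235)) = (6232 + (20*68 + 8))/(-1012 + (9634 - 1*4235)) = (6232 + (1360 + 8))/(-1012 + (9634 - 4235)) = (6232 + 1368)/(-1012 + 5399) = 7600/4387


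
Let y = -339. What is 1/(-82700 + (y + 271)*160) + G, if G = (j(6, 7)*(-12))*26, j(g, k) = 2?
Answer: -58393921/93580 ≈ -624.00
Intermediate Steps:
G = -624 (G = (2*(-12))*26 = -24*26 = -624)
1/(-82700 + (y + 271)*160) + G = 1/(-82700 + (-339 + 271)*160) - 624 = 1/(-82700 - 68*160) - 624 = 1/(-82700 - 10880) - 624 = 1/(-93580) - 624 = -1/93580 - 624 = -58393921/93580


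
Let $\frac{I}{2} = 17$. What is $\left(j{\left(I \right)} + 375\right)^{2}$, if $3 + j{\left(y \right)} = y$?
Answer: $164836$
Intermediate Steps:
$I = 34$ ($I = 2 \cdot 17 = 34$)
$j{\left(y \right)} = -3 + y$
$\left(j{\left(I \right)} + 375\right)^{2} = \left(\left(-3 + 34\right) + 375\right)^{2} = \left(31 + 375\right)^{2} = 406^{2} = 164836$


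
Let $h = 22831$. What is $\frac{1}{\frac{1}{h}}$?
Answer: $22831$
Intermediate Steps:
$\frac{1}{\frac{1}{h}} = \frac{1}{\frac{1}{22831}} = 22831$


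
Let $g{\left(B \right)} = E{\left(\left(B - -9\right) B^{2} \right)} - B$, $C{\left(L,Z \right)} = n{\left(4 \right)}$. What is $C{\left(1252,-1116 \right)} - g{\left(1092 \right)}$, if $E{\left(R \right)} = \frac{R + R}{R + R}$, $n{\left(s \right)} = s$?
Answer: $1095$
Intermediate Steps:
$C{\left(L,Z \right)} = 4$
$E{\left(R \right)} = 1$ ($E{\left(R \right)} = \frac{2 R}{2 R} = 2 R \frac{1}{2 R} = 1$)
$g{\left(B \right)} = 1 - B$
$C{\left(1252,-1116 \right)} - g{\left(1092 \right)} = 4 - \left(1 - 1092\right) = 4 - -1091 = 4 + 1091 = 1095$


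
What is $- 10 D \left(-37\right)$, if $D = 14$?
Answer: $5180$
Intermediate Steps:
$- 10 D \left(-37\right) = \left(-10\right) 14 \left(-37\right) = \left(-140\right) \left(-37\right) = 5180$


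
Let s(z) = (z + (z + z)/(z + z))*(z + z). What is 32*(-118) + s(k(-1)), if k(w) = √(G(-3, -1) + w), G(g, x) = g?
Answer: -3784 + 4*I ≈ -3784.0 + 4.0*I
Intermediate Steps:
k(w) = √(-3 + w)
s(z) = 2*z*(1 + z) (s(z) = (z + (2*z)/((2*z)))*(2*z) = (z + (2*z)*(1/(2*z)))*(2*z) = (z + 1)*(2*z) = (1 + z)*(2*z) = 2*z*(1 + z))
32*(-118) + s(k(-1)) = 32*(-118) + 2*√(-3 - 1)*(1 + √(-3 - 1)) = -3776 + 2*√(-4)*(1 + √(-4)) = -3776 + 2*(2*I)*(1 + 2*I) = -3776 + 4*I*(1 + 2*I)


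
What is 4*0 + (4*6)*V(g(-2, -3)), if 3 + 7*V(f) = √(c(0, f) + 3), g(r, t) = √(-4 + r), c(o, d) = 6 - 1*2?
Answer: -72/7 + 24*√7/7 ≈ -1.2146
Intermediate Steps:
c(o, d) = 4 (c(o, d) = 6 - 2 = 4)
V(f) = -3/7 + √7/7 (V(f) = -3/7 + √(4 + 3)/7 = -3/7 + √7/7)
4*0 + (4*6)*V(g(-2, -3)) = 4*0 + (4*6)*(-3/7 + √7/7) = 0 + 24*(-3/7 + √7/7) = 0 + (-72/7 + 24*√7/7) = -72/7 + 24*√7/7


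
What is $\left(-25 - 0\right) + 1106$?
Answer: $1081$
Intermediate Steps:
$\left(-25 - 0\right) + 1106 = \left(-25 + 0\right) + 1106 = -25 + 1106 = 1081$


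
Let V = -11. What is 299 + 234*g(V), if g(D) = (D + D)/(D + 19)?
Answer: -689/2 ≈ -344.50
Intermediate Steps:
g(D) = 2*D/(19 + D) (g(D) = (2*D)/(19 + D) = 2*D/(19 + D))
299 + 234*g(V) = 299 + 234*(2*(-11)/(19 - 11)) = 299 + 234*(2*(-11)/8) = 299 + 234*(2*(-11)*(⅛)) = 299 + 234*(-11/4) = 299 - 1287/2 = -689/2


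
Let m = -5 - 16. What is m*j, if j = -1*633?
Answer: 13293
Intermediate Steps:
m = -21
j = -633
m*j = -21*(-633) = 13293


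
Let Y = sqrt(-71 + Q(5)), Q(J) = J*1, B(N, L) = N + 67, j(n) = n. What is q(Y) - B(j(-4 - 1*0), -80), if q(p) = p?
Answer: -63 + I*sqrt(66) ≈ -63.0 + 8.124*I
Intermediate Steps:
B(N, L) = 67 + N
Q(J) = J
Y = I*sqrt(66) (Y = sqrt(-71 + 5) = sqrt(-66) = I*sqrt(66) ≈ 8.124*I)
q(Y) - B(j(-4 - 1*0), -80) = I*sqrt(66) - (67 + (-4 - 1*0)) = I*sqrt(66) - (67 + (-4 + 0)) = I*sqrt(66) - (67 - 4) = I*sqrt(66) - 1*63 = I*sqrt(66) - 63 = -63 + I*sqrt(66)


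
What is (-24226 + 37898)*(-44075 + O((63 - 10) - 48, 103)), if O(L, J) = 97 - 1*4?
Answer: -601321904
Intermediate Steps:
O(L, J) = 93 (O(L, J) = 97 - 4 = 93)
(-24226 + 37898)*(-44075 + O((63 - 10) - 48, 103)) = (-24226 + 37898)*(-44075 + 93) = 13672*(-43982) = -601321904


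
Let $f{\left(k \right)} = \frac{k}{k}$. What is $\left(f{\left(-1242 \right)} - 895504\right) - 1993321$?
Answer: $-2888824$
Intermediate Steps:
$f{\left(k \right)} = 1$
$\left(f{\left(-1242 \right)} - 895504\right) - 1993321 = \left(1 - 895504\right) - 1993321 = -895503 - 1993321 = -2888824$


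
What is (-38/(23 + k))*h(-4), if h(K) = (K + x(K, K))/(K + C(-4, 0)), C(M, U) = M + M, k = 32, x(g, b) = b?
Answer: -76/165 ≈ -0.46061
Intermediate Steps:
C(M, U) = 2*M
h(K) = 2*K/(-8 + K) (h(K) = (K + K)/(K + 2*(-4)) = (2*K)/(K - 8) = (2*K)/(-8 + K) = 2*K/(-8 + K))
(-38/(23 + k))*h(-4) = (-38/(23 + 32))*(2*(-4)/(-8 - 4)) = (-38/55)*(2*(-4)/(-12)) = ((1/55)*(-38))*(2*(-4)*(-1/12)) = -38/55*⅔ = -76/165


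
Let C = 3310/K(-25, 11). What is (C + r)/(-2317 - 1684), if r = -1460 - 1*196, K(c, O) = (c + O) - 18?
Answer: 28151/64016 ≈ 0.43975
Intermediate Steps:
K(c, O) = -18 + O + c (K(c, O) = (O + c) - 18 = -18 + O + c)
C = -1655/16 (C = 3310/(-18 + 11 - 25) = 3310/(-32) = 3310*(-1/32) = -1655/16 ≈ -103.44)
r = -1656 (r = -1460 - 196 = -1656)
(C + r)/(-2317 - 1684) = (-1655/16 - 1656)/(-2317 - 1684) = -28151/16/(-4001) = -28151/16*(-1/4001) = 28151/64016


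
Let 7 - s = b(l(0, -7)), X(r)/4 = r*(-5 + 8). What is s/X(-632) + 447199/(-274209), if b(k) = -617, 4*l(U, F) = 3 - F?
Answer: -939521/548418 ≈ -1.7131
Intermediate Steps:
l(U, F) = ¾ - F/4 (l(U, F) = (3 - F)/4 = ¾ - F/4)
X(r) = 12*r (X(r) = 4*(r*(-5 + 8)) = 4*(r*3) = 4*(3*r) = 12*r)
s = 624 (s = 7 - 1*(-617) = 7 + 617 = 624)
s/X(-632) + 447199/(-274209) = 624/((12*(-632))) + 447199/(-274209) = 624/(-7584) + 447199*(-1/274209) = 624*(-1/7584) - 447199/274209 = -13/158 - 447199/274209 = -939521/548418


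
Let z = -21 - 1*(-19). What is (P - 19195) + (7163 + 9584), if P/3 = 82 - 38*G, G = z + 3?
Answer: -2316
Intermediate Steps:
z = -2 (z = -21 + 19 = -2)
G = 1 (G = -2 + 3 = 1)
P = 132 (P = 3*(82 - 38*1) = 3*(82 - 38) = 3*44 = 132)
(P - 19195) + (7163 + 9584) = (132 - 19195) + (7163 + 9584) = -19063 + 16747 = -2316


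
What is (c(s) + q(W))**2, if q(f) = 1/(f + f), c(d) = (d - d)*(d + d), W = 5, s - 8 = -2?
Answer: 1/100 ≈ 0.010000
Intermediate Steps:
s = 6 (s = 8 - 2 = 6)
c(d) = 0 (c(d) = 0*(2*d) = 0)
q(f) = 1/(2*f)
(c(s) + q(W))**2 = (0 + (1/2)/5)**2 = (0 + (1/2)*(1/5))**2 = (0 + 1/10)**2 = (1/10)**2 = 1/100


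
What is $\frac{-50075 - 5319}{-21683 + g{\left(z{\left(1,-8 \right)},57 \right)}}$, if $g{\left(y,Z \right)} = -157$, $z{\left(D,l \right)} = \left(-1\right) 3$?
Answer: $\frac{27697}{10920} \approx 2.5364$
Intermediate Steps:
$z{\left(D,l \right)} = -3$
$\frac{-50075 - 5319}{-21683 + g{\left(z{\left(1,-8 \right)},57 \right)}} = \frac{-50075 - 5319}{-21683 - 157} = - \frac{55394}{-21840} = \left(-55394\right) \left(- \frac{1}{21840}\right) = \frac{27697}{10920}$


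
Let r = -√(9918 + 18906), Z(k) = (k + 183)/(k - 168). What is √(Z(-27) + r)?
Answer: √(-20 - 50*√7206)/5 ≈ 13.06*I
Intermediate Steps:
Z(k) = (183 + k)/(-168 + k)
r = -2*√7206 (r = -√28824 = -2*√7206 ≈ -169.78)
√(Z(-27) + r) = √((183 - 27)/(-168 - 27) - 2*√7206) = √(156/(-195) - 2*√7206) = √(-1/195*156 - 2*√7206) = √(-⅘ - 2*√7206)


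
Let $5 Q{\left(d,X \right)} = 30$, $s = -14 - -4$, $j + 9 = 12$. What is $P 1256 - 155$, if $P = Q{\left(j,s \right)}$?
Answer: $7381$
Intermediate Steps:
$j = 3$ ($j = -9 + 12 = 3$)
$s = -10$ ($s = -14 + 4 = -10$)
$Q{\left(d,X \right)} = 6$ ($Q{\left(d,X \right)} = \frac{1}{5} \cdot 30 = 6$)
$P = 6$
$P 1256 - 155 = 6 \cdot 1256 - 155 = 7536 - 155 = 7381$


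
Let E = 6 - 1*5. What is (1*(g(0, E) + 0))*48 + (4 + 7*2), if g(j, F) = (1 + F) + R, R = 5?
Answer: 354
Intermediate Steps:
E = 1 (E = 6 - 5 = 1)
g(j, F) = 6 + F (g(j, F) = (1 + F) + 5 = 6 + F)
(1*(g(0, E) + 0))*48 + (4 + 7*2) = (1*((6 + 1) + 0))*48 + (4 + 7*2) = (1*(7 + 0))*48 + (4 + 14) = (1*7)*48 + 18 = 7*48 + 18 = 336 + 18 = 354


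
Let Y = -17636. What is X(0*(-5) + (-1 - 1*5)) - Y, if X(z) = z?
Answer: 17630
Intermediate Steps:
X(0*(-5) + (-1 - 1*5)) - Y = (0*(-5) + (-1 - 1*5)) - 1*(-17636) = (0 + (-1 - 5)) + 17636 = (0 - 6) + 17636 = -6 + 17636 = 17630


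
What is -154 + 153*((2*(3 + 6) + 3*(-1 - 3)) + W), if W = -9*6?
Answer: -7498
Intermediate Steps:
W = -54
-154 + 153*((2*(3 + 6) + 3*(-1 - 3)) + W) = -154 + 153*((2*(3 + 6) + 3*(-1 - 3)) - 54) = -154 + 153*((2*9 + 3*(-4)) - 54) = -154 + 153*((18 - 12) - 54) = -154 + 153*(6 - 54) = -154 + 153*(-48) = -154 - 7344 = -7498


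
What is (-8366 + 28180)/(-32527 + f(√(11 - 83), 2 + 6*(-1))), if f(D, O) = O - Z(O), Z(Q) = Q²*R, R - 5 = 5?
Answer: -19814/32691 ≈ -0.60610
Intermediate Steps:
R = 10 (R = 5 + 5 = 10)
Z(Q) = 10*Q² (Z(Q) = Q²*10 = 10*Q²)
f(D, O) = O - 10*O²
(-8366 + 28180)/(-32527 + f(√(11 - 83), 2 + 6*(-1))) = (-8366 + 28180)/(-32527 + (2 + 6*(-1))*(1 - 10*(2 + 6*(-1)))) = 19814/(-32527 + (2 - 6)*(1 - 10*(2 - 6))) = 19814/(-32527 - 4*(1 - 10*(-4))) = 19814/(-32527 - 4*(1 + 40)) = 19814/(-32527 - 4*41) = 19814/(-32527 - 164) = 19814/(-32691) = 19814*(-1/32691) = -19814/32691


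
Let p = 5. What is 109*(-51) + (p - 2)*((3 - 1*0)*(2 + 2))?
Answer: -5523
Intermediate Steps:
109*(-51) + (p - 2)*((3 - 1*0)*(2 + 2)) = 109*(-51) + (5 - 2)*((3 - 1*0)*(2 + 2)) = -5559 + 3*((3 + 0)*4) = -5559 + 3*(3*4) = -5559 + 3*12 = -5559 + 36 = -5523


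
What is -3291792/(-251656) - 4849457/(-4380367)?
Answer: 1954956499807/137793204719 ≈ 14.188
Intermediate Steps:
-3291792/(-251656) - 4849457/(-4380367) = -3291792*(-1/251656) - 4849457*(-1/4380367) = 411474/31457 + 4849457/4380367 = 1954956499807/137793204719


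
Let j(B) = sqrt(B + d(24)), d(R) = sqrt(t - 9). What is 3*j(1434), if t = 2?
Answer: 3*sqrt(1434 + I*sqrt(7)) ≈ 113.6 + 0.1048*I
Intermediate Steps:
d(R) = I*sqrt(7) (d(R) = sqrt(2 - 9) = sqrt(-7) = I*sqrt(7))
j(B) = sqrt(B + I*sqrt(7))
3*j(1434) = 3*sqrt(1434 + I*sqrt(7))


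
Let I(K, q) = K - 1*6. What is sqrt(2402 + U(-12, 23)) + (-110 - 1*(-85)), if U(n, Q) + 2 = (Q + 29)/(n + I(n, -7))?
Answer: -25 + sqrt(539610)/15 ≈ 23.972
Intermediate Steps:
I(K, q) = -6 + K (I(K, q) = K - 6 = -6 + K)
U(n, Q) = -2 + (29 + Q)/(-6 + 2*n) (U(n, Q) = -2 + (Q + 29)/(n + (-6 + n)) = -2 + (29 + Q)/(-6 + 2*n))
sqrt(2402 + U(-12, 23)) + (-110 - 1*(-85)) = sqrt(2402 + (41 + 23 - 4*(-12))/(2*(-3 - 12))) + (-110 - 1*(-85)) = sqrt(2402 + (1/2)*(41 + 23 + 48)/(-15)) + (-110 + 85) = sqrt(2402 + (1/2)*(-1/15)*112) - 25 = sqrt(2402 - 56/15) - 25 = sqrt(35974/15) - 25 = sqrt(539610)/15 - 25 = -25 + sqrt(539610)/15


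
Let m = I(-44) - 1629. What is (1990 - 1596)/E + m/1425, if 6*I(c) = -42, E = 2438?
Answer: -1713559/1737075 ≈ -0.98646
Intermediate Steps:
I(c) = -7 (I(c) = (⅙)*(-42) = -7)
m = -1636 (m = -7 - 1629 = -1636)
(1990 - 1596)/E + m/1425 = (1990 - 1596)/2438 - 1636/1425 = 394*(1/2438) - 1636*1/1425 = 197/1219 - 1636/1425 = -1713559/1737075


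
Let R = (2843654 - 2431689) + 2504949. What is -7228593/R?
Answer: -7228593/2916914 ≈ -2.4782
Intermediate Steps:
R = 2916914 (R = 411965 + 2504949 = 2916914)
-7228593/R = -7228593/2916914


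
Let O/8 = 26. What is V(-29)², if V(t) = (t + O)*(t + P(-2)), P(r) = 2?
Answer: 23357889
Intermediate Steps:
O = 208 (O = 8*26 = 208)
V(t) = (2 + t)*(208 + t) (V(t) = (t + 208)*(t + 2) = (208 + t)*(2 + t) = (2 + t)*(208 + t))
V(-29)² = (416 + (-29)² + 210*(-29))² = (416 + 841 - 6090)² = (-4833)² = 23357889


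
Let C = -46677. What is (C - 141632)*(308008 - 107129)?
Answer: -37827323611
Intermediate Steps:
(C - 141632)*(308008 - 107129) = (-46677 - 141632)*(308008 - 107129) = -188309*200879 = -37827323611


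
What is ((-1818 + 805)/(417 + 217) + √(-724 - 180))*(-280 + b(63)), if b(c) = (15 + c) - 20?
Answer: 112443/317 - 444*I*√226 ≈ 354.71 - 6674.8*I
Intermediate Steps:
b(c) = -5 + c
((-1818 + 805)/(417 + 217) + √(-724 - 180))*(-280 + b(63)) = ((-1818 + 805)/(417 + 217) + √(-724 - 180))*(-280 + (-5 + 63)) = (-1013/634 + √(-904))*(-280 + 58) = (-1013*1/634 + 2*I*√226)*(-222) = (-1013/634 + 2*I*√226)*(-222) = 112443/317 - 444*I*√226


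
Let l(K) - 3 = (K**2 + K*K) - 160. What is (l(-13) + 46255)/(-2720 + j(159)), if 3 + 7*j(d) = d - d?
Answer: -325052/19043 ≈ -17.069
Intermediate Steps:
l(K) = -157 + 2*K**2 (l(K) = 3 + ((K**2 + K*K) - 160) = 3 + ((K**2 + K**2) - 160) = 3 + (2*K**2 - 160) = 3 + (-160 + 2*K**2) = -157 + 2*K**2)
j(d) = -3/7 (j(d) = -3/7 + (d - d)/7 = -3/7 + (1/7)*0 = -3/7 + 0 = -3/7)
(l(-13) + 46255)/(-2720 + j(159)) = ((-157 + 2*(-13)**2) + 46255)/(-2720 - 3/7) = ((-157 + 2*169) + 46255)/(-19043/7) = ((-157 + 338) + 46255)*(-7/19043) = (181 + 46255)*(-7/19043) = 46436*(-7/19043) = -325052/19043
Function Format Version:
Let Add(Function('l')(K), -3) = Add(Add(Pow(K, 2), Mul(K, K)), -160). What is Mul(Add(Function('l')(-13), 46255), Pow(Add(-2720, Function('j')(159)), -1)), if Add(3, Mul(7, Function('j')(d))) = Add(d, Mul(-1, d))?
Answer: Rational(-325052, 19043) ≈ -17.069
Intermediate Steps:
Function('l')(K) = Add(-157, Mul(2, Pow(K, 2))) (Function('l')(K) = Add(3, Add(Add(Pow(K, 2), Mul(K, K)), -160)) = Add(3, Add(Add(Pow(K, 2), Pow(K, 2)), -160)) = Add(3, Add(Mul(2, Pow(K, 2)), -160)) = Add(3, Add(-160, Mul(2, Pow(K, 2)))) = Add(-157, Mul(2, Pow(K, 2))))
Function('j')(d) = Rational(-3, 7) (Function('j')(d) = Add(Rational(-3, 7), Mul(Rational(1, 7), Add(d, Mul(-1, d)))) = Add(Rational(-3, 7), Mul(Rational(1, 7), 0)) = Add(Rational(-3, 7), 0) = Rational(-3, 7))
Mul(Add(Function('l')(-13), 46255), Pow(Add(-2720, Function('j')(159)), -1)) = Mul(Add(Add(-157, Mul(2, Pow(-13, 2))), 46255), Pow(Add(-2720, Rational(-3, 7)), -1)) = Mul(Add(Add(-157, Mul(2, 169)), 46255), Pow(Rational(-19043, 7), -1)) = Mul(Add(Add(-157, 338), 46255), Rational(-7, 19043)) = Mul(Add(181, 46255), Rational(-7, 19043)) = Mul(46436, Rational(-7, 19043)) = Rational(-325052, 19043)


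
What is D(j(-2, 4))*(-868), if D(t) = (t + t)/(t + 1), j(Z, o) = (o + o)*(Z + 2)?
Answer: 0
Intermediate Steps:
j(Z, o) = 2*o*(2 + Z) (j(Z, o) = (2*o)*(2 + Z) = 2*o*(2 + Z))
D(t) = 2*t/(1 + t) (D(t) = (2*t)/(1 + t) = 2*t/(1 + t))
D(j(-2, 4))*(-868) = (2*(2*4*(2 - 2))/(1 + 2*4*(2 - 2)))*(-868) = (2*(2*4*0)/(1 + 2*4*0))*(-868) = (2*0/(1 + 0))*(-868) = (2*0/1)*(-868) = (2*0*1)*(-868) = 0*(-868) = 0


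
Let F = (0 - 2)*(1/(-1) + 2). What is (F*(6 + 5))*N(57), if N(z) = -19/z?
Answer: 22/3 ≈ 7.3333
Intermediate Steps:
F = -2 (F = -2*(-1 + 2) = -2*1 = -2)
(F*(6 + 5))*N(57) = (-2*(6 + 5))*(-19/57) = (-2*11)*(-19*1/57) = -22*(-⅓) = 22/3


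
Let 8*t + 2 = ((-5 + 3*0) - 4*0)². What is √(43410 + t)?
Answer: √694606/4 ≈ 208.36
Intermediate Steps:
t = 23/8 (t = -¼ + ((-5 + 3*0) - 4*0)²/8 = -¼ + ((-5 + 0) + 0)²/8 = -¼ + (-5 + 0)²/8 = -¼ + (⅛)*(-5)² = -¼ + (⅛)*25 = -¼ + 25/8 = 23/8 ≈ 2.8750)
√(43410 + t) = √(43410 + 23/8) = √(347303/8) = √694606/4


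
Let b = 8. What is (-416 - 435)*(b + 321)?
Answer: -279979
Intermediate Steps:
(-416 - 435)*(b + 321) = (-416 - 435)*(8 + 321) = -851*329 = -279979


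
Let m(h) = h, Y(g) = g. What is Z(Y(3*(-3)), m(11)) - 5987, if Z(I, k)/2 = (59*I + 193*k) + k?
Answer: -2781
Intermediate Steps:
Z(I, k) = 118*I + 388*k (Z(I, k) = 2*((59*I + 193*k) + k) = 2*(59*I + 194*k) = 118*I + 388*k)
Z(Y(3*(-3)), m(11)) - 5987 = (118*(3*(-3)) + 388*11) - 5987 = (118*(-9) + 4268) - 5987 = (-1062 + 4268) - 5987 = 3206 - 5987 = -2781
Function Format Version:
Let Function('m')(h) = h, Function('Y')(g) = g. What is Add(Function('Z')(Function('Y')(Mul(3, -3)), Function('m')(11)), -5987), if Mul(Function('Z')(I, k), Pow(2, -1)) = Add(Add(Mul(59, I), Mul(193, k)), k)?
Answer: -2781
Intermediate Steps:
Function('Z')(I, k) = Add(Mul(118, I), Mul(388, k)) (Function('Z')(I, k) = Mul(2, Add(Add(Mul(59, I), Mul(193, k)), k)) = Mul(2, Add(Mul(59, I), Mul(194, k))) = Add(Mul(118, I), Mul(388, k)))
Add(Function('Z')(Function('Y')(Mul(3, -3)), Function('m')(11)), -5987) = Add(Add(Mul(118, Mul(3, -3)), Mul(388, 11)), -5987) = Add(Add(Mul(118, -9), 4268), -5987) = Add(Add(-1062, 4268), -5987) = Add(3206, -5987) = -2781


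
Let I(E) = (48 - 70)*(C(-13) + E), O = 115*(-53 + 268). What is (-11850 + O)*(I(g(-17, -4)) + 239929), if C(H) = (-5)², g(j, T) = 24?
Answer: 3075206625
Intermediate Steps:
C(H) = 25
O = 24725 (O = 115*215 = 24725)
I(E) = -550 - 22*E (I(E) = (48 - 70)*(25 + E) = -22*(25 + E) = -550 - 22*E)
(-11850 + O)*(I(g(-17, -4)) + 239929) = (-11850 + 24725)*((-550 - 22*24) + 239929) = 12875*((-550 - 528) + 239929) = 12875*(-1078 + 239929) = 12875*238851 = 3075206625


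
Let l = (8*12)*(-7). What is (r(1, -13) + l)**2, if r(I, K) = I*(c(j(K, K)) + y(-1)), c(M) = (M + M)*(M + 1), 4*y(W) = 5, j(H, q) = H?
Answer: 2059225/16 ≈ 1.2870e+5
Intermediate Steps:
y(W) = 5/4 (y(W) = (1/4)*5 = 5/4)
c(M) = 2*M*(1 + M) (c(M) = (2*M)*(1 + M) = 2*M*(1 + M))
r(I, K) = I*(5/4 + 2*K*(1 + K)) (r(I, K) = I*(2*K*(1 + K) + 5/4) = I*(5/4 + 2*K*(1 + K)))
l = -672 (l = 96*(-7) = -672)
(r(1, -13) + l)**2 = ((1/4)*1*(5 + 8*(-13)*(1 - 13)) - 672)**2 = ((1/4)*1*(5 + 8*(-13)*(-12)) - 672)**2 = ((1/4)*1*(5 + 1248) - 672)**2 = ((1/4)*1*1253 - 672)**2 = (1253/4 - 672)**2 = (-1435/4)**2 = 2059225/16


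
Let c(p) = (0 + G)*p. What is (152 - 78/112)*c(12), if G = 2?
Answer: 25419/7 ≈ 3631.3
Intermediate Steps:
c(p) = 2*p (c(p) = (0 + 2)*p = 2*p)
(152 - 78/112)*c(12) = (152 - 78/112)*(2*12) = (152 - 78*1/112)*24 = (152 - 39/56)*24 = (8473/56)*24 = 25419/7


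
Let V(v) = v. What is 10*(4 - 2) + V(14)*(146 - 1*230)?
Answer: -1156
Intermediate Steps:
10*(4 - 2) + V(14)*(146 - 1*230) = 10*(4 - 2) + 14*(146 - 1*230) = 10*2 + 14*(146 - 230) = 20 + 14*(-84) = 20 - 1176 = -1156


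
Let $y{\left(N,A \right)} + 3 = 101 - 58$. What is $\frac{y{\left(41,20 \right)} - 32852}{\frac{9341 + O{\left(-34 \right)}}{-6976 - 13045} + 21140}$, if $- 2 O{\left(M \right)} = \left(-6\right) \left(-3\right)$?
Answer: $- \frac{164232263}{105808652} \approx -1.5522$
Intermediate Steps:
$y{\left(N,A \right)} = 40$ ($y{\left(N,A \right)} = -3 + \left(101 - 58\right) = -3 + 43 = 40$)
$O{\left(M \right)} = -9$ ($O{\left(M \right)} = - \frac{\left(-6\right) \left(-3\right)}{2} = \left(- \frac{1}{2}\right) 18 = -9$)
$\frac{y{\left(41,20 \right)} - 32852}{\frac{9341 + O{\left(-34 \right)}}{-6976 - 13045} + 21140} = \frac{40 - 32852}{\frac{9341 - 9}{-6976 - 13045} + 21140} = - \frac{32812}{\frac{9332}{-20021} + 21140} = - \frac{32812}{9332 \left(- \frac{1}{20021}\right) + 21140} = - \frac{32812}{- \frac{9332}{20021} + 21140} = - \frac{32812}{\frac{423234608}{20021}} = \left(-32812\right) \frac{20021}{423234608} = - \frac{164232263}{105808652}$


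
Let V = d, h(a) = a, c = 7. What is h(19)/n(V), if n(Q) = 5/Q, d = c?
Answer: 133/5 ≈ 26.600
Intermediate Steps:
d = 7
V = 7
h(19)/n(V) = 19/(5/7) = (7/5)*19 = 133/5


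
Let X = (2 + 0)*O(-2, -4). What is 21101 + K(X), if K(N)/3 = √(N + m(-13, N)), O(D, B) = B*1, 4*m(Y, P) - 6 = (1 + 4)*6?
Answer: 21104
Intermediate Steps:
m(Y, P) = 9 (m(Y, P) = 3/2 + ((1 + 4)*6)/4 = 3/2 + (5*6)/4 = 3/2 + (¼)*30 = 3/2 + 15/2 = 9)
O(D, B) = B
X = -8 (X = (2 + 0)*(-4) = 2*(-4) = -8)
K(N) = 3*√(9 + N) (K(N) = 3*√(N + 9) = 3*√(9 + N))
21101 + K(X) = 21101 + 3*√(9 - 8) = 21101 + 3*√1 = 21101 + 3*1 = 21101 + 3 = 21104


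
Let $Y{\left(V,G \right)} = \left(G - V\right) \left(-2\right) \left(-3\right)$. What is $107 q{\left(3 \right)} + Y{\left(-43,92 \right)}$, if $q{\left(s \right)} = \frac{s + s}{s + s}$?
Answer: $917$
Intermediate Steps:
$q{\left(s \right)} = 1$ ($q{\left(s \right)} = \frac{2 s}{2 s} = 2 s \frac{1}{2 s} = 1$)
$Y{\left(V,G \right)} = - 6 V + 6 G$ ($Y{\left(V,G \right)} = \left(- 2 G + 2 V\right) \left(-3\right) = - 6 V + 6 G$)
$107 q{\left(3 \right)} + Y{\left(-43,92 \right)} = 107 \cdot 1 + \left(\left(-6\right) \left(-43\right) + 6 \cdot 92\right) = 107 + \left(258 + 552\right) = 107 + 810 = 917$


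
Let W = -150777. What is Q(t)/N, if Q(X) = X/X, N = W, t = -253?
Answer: -1/150777 ≈ -6.6323e-6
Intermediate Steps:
N = -150777
Q(X) = 1
Q(t)/N = 1/(-150777) = 1*(-1/150777) = -1/150777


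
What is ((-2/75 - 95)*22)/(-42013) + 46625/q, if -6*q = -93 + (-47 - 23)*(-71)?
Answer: -880720571912/15367305075 ≈ -57.311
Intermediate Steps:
q = -4877/6 (q = -(-93 + (-47 - 23)*(-71))/6 = -(-93 - 70*(-71))/6 = -(-93 + 4970)/6 = -⅙*4877 = -4877/6 ≈ -812.83)
((-2/75 - 95)*22)/(-42013) + 46625/q = ((-2/75 - 95)*22)/(-42013) + 46625/(-4877/6) = ((-2*1/75 - 95)*22)*(-1/42013) + 46625*(-6/4877) = ((-2/75 - 95)*22)*(-1/42013) - 279750/4877 = -7127/75*22*(-1/42013) - 279750/4877 = -156794/75*(-1/42013) - 279750/4877 = 156794/3150975 - 279750/4877 = -880720571912/15367305075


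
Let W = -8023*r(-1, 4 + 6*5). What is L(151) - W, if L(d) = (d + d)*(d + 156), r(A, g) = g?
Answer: 365496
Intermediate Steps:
W = -272782 (W = -8023*(4 + 6*5) = -8023*(4 + 30) = -8023*34 = -272782)
L(d) = 2*d*(156 + d) (L(d) = (2*d)*(156 + d) = 2*d*(156 + d))
L(151) - W = 2*151*(156 + 151) - 1*(-272782) = 2*151*307 + 272782 = 92714 + 272782 = 365496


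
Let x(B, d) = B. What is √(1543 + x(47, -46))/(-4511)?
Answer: -√1590/4511 ≈ -0.0088395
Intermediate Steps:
√(1543 + x(47, -46))/(-4511) = √(1543 + 47)/(-4511) = √1590*(-1/4511) = -√1590/4511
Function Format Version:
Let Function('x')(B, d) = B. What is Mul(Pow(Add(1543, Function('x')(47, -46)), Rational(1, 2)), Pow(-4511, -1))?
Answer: Mul(Rational(-1, 4511), Pow(1590, Rational(1, 2))) ≈ -0.0088395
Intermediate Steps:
Mul(Pow(Add(1543, Function('x')(47, -46)), Rational(1, 2)), Pow(-4511, -1)) = Mul(Pow(Add(1543, 47), Rational(1, 2)), Pow(-4511, -1)) = Mul(Pow(1590, Rational(1, 2)), Rational(-1, 4511)) = Mul(Rational(-1, 4511), Pow(1590, Rational(1, 2)))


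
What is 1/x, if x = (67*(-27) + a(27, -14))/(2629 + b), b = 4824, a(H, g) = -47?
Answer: -257/64 ≈ -4.0156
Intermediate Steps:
x = -64/257 (x = (67*(-27) - 47)/(2629 + 4824) = (-1809 - 47)/7453 = -1856*1/7453 = -64/257 ≈ -0.24903)
1/x = 1/(-64/257) = -257/64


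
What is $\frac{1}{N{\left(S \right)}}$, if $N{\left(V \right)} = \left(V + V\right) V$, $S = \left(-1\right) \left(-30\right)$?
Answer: $\frac{1}{1800} \approx 0.00055556$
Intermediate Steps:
$S = 30$
$N{\left(V \right)} = 2 V^{2}$ ($N{\left(V \right)} = 2 V V = 2 V^{2}$)
$\frac{1}{N{\left(S \right)}} = \frac{1}{2 \cdot 30^{2}} = \frac{1}{2 \cdot 900} = \frac{1}{1800}$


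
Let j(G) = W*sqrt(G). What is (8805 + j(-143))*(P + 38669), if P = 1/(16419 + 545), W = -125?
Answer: 5775911974185/16964 - 81997614625*I*sqrt(143)/16964 ≈ 3.4048e+8 - 5.7802e+7*I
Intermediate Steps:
P = 1/16964 ≈ 5.8948e-5
j(G) = -125*sqrt(G)
(8805 + j(-143))*(P + 38669) = (8805 - 125*I*sqrt(143))*(1/16964 + 38669) = (8805 - 125*I*sqrt(143))*(655980917/16964) = 5775911974185/16964 - 81997614625*I*sqrt(143)/16964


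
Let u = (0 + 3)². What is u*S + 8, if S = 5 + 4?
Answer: 89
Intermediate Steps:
u = 9 (u = 3² = 9)
S = 9
u*S + 8 = 9*9 + 8 = 81 + 8 = 89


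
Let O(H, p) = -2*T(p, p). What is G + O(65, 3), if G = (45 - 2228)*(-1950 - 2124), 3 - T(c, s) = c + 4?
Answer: 8893550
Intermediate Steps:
T(c, s) = -1 - c (T(c, s) = 3 - (c + 4) = 3 - (4 + c) = 3 + (-4 - c) = -1 - c)
O(H, p) = 2 + 2*p (O(H, p) = -2*(-1 - p) = 2 + 2*p)
G = 8893542 (G = -2183*(-4074) = 8893542)
G + O(65, 3) = 8893542 + (2 + 2*3) = 8893542 + (2 + 6) = 8893542 + 8 = 8893550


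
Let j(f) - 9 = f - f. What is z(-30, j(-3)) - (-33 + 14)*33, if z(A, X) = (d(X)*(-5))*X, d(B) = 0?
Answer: 627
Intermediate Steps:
j(f) = 9 (j(f) = 9 + (f - f) = 9 + 0 = 9)
z(A, X) = 0 (z(A, X) = (0*(-5))*X = 0*X = 0)
z(-30, j(-3)) - (-33 + 14)*33 = 0 - (-33 + 14)*33 = 0 - (-19)*33 = 0 - 1*(-627) = 0 + 627 = 627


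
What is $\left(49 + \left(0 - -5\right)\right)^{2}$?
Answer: $2916$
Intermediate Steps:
$\left(49 + \left(0 - -5\right)\right)^{2} = \left(49 + \left(0 + 5\right)\right)^{2} = \left(49 + 5\right)^{2} = 54^{2} = 2916$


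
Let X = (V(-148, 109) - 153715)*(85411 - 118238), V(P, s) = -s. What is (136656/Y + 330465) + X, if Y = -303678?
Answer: 85197047005631/16871 ≈ 5.0499e+9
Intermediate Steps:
X = 5049580448 (X = (-1*109 - 153715)*(85411 - 118238) = (-109 - 153715)*(-32827) = -153824*(-32827) = 5049580448)
(136656/Y + 330465) + X = (136656/(-303678) + 330465) + 5049580448 = (136656*(-1/303678) + 330465) + 5049580448 = (-7592/16871 + 330465) + 5049580448 = 5575267423/16871 + 5049580448 = 85197047005631/16871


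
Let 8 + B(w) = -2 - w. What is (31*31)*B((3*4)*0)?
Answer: -9610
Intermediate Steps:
B(w) = -10 - w (B(w) = -8 + (-2 - w) = -10 - w)
(31*31)*B((3*4)*0) = (31*31)*(-10 - 3*4*0) = 961*(-10 - 12*0) = 961*(-10 - 1*0) = 961*(-10 + 0) = 961*(-10) = -9610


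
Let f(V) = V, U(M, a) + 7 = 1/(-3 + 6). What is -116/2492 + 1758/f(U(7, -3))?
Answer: -1643141/6230 ≈ -263.75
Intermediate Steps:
U(M, a) = -20/3 (U(M, a) = -7 + 1/(-3 + 6) = -7 + 1/3 = -7 + ⅓ = -20/3)
-116/2492 + 1758/f(U(7, -3)) = -116/2492 + 1758/(-20/3) = -116*1/2492 + 1758*(-3/20) = -29/623 - 2637/10 = -1643141/6230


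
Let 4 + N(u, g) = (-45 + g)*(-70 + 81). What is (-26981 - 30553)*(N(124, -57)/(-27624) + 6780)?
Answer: -897970755647/2302 ≈ -3.9008e+8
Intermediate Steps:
N(u, g) = -499 + 11*g (N(u, g) = -4 + (-45 + g)*(-70 + 81) = -4 + (-45 + g)*11 = -4 + (-495 + 11*g) = -499 + 11*g)
(-26981 - 30553)*(N(124, -57)/(-27624) + 6780) = (-26981 - 30553)*((-499 + 11*(-57))/(-27624) + 6780) = -57534*((-499 - 627)*(-1/27624) + 6780) = -57534*(-1126*(-1/27624) + 6780) = -57534*(563/13812 + 6780) = -57534*93645923/13812 = -897970755647/2302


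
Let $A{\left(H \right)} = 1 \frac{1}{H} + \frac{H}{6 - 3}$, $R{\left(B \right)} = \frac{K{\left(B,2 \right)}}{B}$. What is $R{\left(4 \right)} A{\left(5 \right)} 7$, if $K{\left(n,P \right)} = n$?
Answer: $\frac{196}{15} \approx 13.067$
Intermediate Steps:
$R{\left(B \right)} = 1$ ($R{\left(B \right)} = \frac{B}{B} = 1$)
$A{\left(H \right)} = \frac{1}{H} + \frac{H}{3}$ ($A{\left(H \right)} = \frac{1}{H} + \frac{H}{6 - 3} = \frac{1}{H} + \frac{H}{3}$)
$R{\left(4 \right)} A{\left(5 \right)} 7 = 1 \left(\frac{1}{5} + \frac{1}{3} \cdot 5\right) 7 = 1 \left(\frac{1}{5} + \frac{5}{3}\right) 7 = 1 \cdot \frac{28}{15} \cdot 7 = \frac{28}{15} \cdot 7 = \frac{196}{15}$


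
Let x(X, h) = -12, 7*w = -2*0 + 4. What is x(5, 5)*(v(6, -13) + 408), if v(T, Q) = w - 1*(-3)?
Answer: -34572/7 ≈ -4938.9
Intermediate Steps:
w = 4/7 (w = (-2*0 + 4)/7 = (0 + 4)/7 = (⅐)*4 = 4/7 ≈ 0.57143)
v(T, Q) = 25/7 (v(T, Q) = 4/7 - 1*(-3) = 4/7 + 3 = 25/7)
x(5, 5)*(v(6, -13) + 408) = -12*(25/7 + 408) = -12*2881/7 = -34572/7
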